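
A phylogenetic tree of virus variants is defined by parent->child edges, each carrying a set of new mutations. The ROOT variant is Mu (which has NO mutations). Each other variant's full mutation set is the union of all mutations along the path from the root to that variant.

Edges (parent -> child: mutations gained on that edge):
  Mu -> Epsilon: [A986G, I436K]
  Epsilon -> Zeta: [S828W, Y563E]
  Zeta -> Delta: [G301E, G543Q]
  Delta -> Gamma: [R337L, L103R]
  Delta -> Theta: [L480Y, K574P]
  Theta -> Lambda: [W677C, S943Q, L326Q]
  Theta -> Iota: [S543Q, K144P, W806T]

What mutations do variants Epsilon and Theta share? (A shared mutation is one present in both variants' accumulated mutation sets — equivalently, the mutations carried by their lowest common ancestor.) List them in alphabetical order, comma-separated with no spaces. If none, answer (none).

Answer: A986G,I436K

Derivation:
Accumulating mutations along path to Epsilon:
  At Mu: gained [] -> total []
  At Epsilon: gained ['A986G', 'I436K'] -> total ['A986G', 'I436K']
Mutations(Epsilon) = ['A986G', 'I436K']
Accumulating mutations along path to Theta:
  At Mu: gained [] -> total []
  At Epsilon: gained ['A986G', 'I436K'] -> total ['A986G', 'I436K']
  At Zeta: gained ['S828W', 'Y563E'] -> total ['A986G', 'I436K', 'S828W', 'Y563E']
  At Delta: gained ['G301E', 'G543Q'] -> total ['A986G', 'G301E', 'G543Q', 'I436K', 'S828W', 'Y563E']
  At Theta: gained ['L480Y', 'K574P'] -> total ['A986G', 'G301E', 'G543Q', 'I436K', 'K574P', 'L480Y', 'S828W', 'Y563E']
Mutations(Theta) = ['A986G', 'G301E', 'G543Q', 'I436K', 'K574P', 'L480Y', 'S828W', 'Y563E']
Intersection: ['A986G', 'I436K'] ∩ ['A986G', 'G301E', 'G543Q', 'I436K', 'K574P', 'L480Y', 'S828W', 'Y563E'] = ['A986G', 'I436K']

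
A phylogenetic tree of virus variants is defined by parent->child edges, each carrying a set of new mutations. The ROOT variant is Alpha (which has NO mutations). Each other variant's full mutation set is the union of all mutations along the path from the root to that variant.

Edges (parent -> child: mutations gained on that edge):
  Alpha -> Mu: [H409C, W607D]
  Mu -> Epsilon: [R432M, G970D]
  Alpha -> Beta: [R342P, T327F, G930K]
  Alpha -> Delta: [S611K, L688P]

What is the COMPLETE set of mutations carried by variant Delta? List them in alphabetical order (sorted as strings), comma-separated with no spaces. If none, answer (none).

At Alpha: gained [] -> total []
At Delta: gained ['S611K', 'L688P'] -> total ['L688P', 'S611K']

Answer: L688P,S611K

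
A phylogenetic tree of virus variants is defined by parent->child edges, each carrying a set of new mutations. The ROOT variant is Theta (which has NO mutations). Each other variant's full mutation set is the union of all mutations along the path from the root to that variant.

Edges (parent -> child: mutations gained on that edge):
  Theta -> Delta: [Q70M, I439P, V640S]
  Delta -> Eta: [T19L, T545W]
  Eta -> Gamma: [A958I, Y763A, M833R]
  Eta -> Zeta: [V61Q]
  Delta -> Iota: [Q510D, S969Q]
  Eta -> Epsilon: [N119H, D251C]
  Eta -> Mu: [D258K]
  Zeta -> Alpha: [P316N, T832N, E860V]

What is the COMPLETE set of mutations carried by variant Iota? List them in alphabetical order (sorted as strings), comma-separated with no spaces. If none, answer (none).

At Theta: gained [] -> total []
At Delta: gained ['Q70M', 'I439P', 'V640S'] -> total ['I439P', 'Q70M', 'V640S']
At Iota: gained ['Q510D', 'S969Q'] -> total ['I439P', 'Q510D', 'Q70M', 'S969Q', 'V640S']

Answer: I439P,Q510D,Q70M,S969Q,V640S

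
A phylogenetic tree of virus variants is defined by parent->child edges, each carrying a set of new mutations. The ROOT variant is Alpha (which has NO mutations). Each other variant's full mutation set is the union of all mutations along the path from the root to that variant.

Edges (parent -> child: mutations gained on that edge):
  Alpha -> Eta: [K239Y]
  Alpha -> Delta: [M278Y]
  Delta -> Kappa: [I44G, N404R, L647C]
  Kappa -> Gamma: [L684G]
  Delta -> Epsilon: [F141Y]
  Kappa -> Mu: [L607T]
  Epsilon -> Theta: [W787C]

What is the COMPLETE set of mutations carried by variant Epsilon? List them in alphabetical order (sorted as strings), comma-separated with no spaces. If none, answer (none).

Answer: F141Y,M278Y

Derivation:
At Alpha: gained [] -> total []
At Delta: gained ['M278Y'] -> total ['M278Y']
At Epsilon: gained ['F141Y'] -> total ['F141Y', 'M278Y']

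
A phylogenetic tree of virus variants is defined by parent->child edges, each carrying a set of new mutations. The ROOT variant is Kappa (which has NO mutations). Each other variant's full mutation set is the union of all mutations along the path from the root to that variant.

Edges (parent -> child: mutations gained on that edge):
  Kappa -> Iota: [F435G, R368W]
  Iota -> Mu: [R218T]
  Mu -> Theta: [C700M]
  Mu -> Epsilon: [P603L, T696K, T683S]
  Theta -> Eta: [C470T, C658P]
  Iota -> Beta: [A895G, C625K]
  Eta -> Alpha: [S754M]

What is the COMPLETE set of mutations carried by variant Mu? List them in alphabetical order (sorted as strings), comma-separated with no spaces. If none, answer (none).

Answer: F435G,R218T,R368W

Derivation:
At Kappa: gained [] -> total []
At Iota: gained ['F435G', 'R368W'] -> total ['F435G', 'R368W']
At Mu: gained ['R218T'] -> total ['F435G', 'R218T', 'R368W']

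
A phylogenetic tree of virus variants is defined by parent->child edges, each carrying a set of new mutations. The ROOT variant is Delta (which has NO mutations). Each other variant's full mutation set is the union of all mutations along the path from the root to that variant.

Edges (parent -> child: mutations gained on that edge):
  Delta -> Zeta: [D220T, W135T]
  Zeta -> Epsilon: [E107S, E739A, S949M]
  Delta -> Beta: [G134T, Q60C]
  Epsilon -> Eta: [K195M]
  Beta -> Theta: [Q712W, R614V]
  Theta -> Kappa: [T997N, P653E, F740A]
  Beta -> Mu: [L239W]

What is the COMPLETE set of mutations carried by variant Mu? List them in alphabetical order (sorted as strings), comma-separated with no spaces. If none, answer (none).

Answer: G134T,L239W,Q60C

Derivation:
At Delta: gained [] -> total []
At Beta: gained ['G134T', 'Q60C'] -> total ['G134T', 'Q60C']
At Mu: gained ['L239W'] -> total ['G134T', 'L239W', 'Q60C']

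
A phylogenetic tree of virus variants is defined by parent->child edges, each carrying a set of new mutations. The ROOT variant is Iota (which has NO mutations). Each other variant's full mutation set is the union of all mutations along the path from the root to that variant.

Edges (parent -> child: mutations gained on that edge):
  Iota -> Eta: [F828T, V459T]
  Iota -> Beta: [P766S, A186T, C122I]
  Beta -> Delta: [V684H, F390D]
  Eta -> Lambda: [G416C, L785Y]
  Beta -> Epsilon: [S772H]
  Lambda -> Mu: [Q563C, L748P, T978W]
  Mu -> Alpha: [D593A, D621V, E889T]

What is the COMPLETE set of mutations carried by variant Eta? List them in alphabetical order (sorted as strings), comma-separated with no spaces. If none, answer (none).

Answer: F828T,V459T

Derivation:
At Iota: gained [] -> total []
At Eta: gained ['F828T', 'V459T'] -> total ['F828T', 'V459T']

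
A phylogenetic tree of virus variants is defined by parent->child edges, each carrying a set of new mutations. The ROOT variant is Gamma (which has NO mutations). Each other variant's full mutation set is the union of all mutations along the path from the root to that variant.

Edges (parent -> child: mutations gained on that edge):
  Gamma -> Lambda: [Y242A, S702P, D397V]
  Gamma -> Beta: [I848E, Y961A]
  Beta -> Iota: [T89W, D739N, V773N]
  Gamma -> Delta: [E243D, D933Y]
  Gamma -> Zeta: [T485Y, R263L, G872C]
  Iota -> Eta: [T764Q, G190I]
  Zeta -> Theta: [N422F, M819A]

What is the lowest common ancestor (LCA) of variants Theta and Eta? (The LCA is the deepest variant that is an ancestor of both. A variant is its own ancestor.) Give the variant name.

Answer: Gamma

Derivation:
Path from root to Theta: Gamma -> Zeta -> Theta
  ancestors of Theta: {Gamma, Zeta, Theta}
Path from root to Eta: Gamma -> Beta -> Iota -> Eta
  ancestors of Eta: {Gamma, Beta, Iota, Eta}
Common ancestors: {Gamma}
Walk up from Eta: Eta (not in ancestors of Theta), Iota (not in ancestors of Theta), Beta (not in ancestors of Theta), Gamma (in ancestors of Theta)
Deepest common ancestor (LCA) = Gamma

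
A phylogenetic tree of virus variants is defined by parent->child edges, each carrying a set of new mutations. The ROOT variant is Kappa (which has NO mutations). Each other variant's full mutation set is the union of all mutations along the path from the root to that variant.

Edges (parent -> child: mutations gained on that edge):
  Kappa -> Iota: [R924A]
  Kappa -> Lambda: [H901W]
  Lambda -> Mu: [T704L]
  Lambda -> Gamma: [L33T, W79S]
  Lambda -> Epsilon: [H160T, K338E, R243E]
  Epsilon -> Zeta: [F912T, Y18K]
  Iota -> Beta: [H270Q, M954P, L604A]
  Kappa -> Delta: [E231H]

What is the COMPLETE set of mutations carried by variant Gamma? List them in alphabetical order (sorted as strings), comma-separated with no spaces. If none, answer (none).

At Kappa: gained [] -> total []
At Lambda: gained ['H901W'] -> total ['H901W']
At Gamma: gained ['L33T', 'W79S'] -> total ['H901W', 'L33T', 'W79S']

Answer: H901W,L33T,W79S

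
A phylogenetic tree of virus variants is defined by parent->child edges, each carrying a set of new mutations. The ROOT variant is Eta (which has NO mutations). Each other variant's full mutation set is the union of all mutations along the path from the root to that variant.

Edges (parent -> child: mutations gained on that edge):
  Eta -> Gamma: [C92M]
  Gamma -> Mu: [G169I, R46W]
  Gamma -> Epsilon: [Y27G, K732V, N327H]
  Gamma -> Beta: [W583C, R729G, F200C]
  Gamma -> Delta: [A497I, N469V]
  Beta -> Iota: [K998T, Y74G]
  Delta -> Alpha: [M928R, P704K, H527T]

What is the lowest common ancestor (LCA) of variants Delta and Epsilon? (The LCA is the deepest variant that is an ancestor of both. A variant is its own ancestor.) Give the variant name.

Path from root to Delta: Eta -> Gamma -> Delta
  ancestors of Delta: {Eta, Gamma, Delta}
Path from root to Epsilon: Eta -> Gamma -> Epsilon
  ancestors of Epsilon: {Eta, Gamma, Epsilon}
Common ancestors: {Eta, Gamma}
Walk up from Epsilon: Epsilon (not in ancestors of Delta), Gamma (in ancestors of Delta), Eta (in ancestors of Delta)
Deepest common ancestor (LCA) = Gamma

Answer: Gamma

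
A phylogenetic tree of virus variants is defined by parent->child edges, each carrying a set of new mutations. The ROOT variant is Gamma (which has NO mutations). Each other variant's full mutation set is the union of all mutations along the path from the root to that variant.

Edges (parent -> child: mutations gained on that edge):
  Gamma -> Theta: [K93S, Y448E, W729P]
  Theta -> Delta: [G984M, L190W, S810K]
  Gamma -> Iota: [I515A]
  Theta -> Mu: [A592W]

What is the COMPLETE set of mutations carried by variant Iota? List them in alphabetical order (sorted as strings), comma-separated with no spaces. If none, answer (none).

At Gamma: gained [] -> total []
At Iota: gained ['I515A'] -> total ['I515A']

Answer: I515A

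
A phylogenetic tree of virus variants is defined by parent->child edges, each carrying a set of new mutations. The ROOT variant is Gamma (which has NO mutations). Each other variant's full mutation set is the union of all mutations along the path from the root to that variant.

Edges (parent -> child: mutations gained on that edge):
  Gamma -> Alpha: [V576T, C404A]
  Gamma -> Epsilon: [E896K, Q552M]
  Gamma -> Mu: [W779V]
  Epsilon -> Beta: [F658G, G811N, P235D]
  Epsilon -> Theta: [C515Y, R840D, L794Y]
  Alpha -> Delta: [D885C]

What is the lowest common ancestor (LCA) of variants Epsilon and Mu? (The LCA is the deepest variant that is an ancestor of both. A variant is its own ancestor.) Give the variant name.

Answer: Gamma

Derivation:
Path from root to Epsilon: Gamma -> Epsilon
  ancestors of Epsilon: {Gamma, Epsilon}
Path from root to Mu: Gamma -> Mu
  ancestors of Mu: {Gamma, Mu}
Common ancestors: {Gamma}
Walk up from Mu: Mu (not in ancestors of Epsilon), Gamma (in ancestors of Epsilon)
Deepest common ancestor (LCA) = Gamma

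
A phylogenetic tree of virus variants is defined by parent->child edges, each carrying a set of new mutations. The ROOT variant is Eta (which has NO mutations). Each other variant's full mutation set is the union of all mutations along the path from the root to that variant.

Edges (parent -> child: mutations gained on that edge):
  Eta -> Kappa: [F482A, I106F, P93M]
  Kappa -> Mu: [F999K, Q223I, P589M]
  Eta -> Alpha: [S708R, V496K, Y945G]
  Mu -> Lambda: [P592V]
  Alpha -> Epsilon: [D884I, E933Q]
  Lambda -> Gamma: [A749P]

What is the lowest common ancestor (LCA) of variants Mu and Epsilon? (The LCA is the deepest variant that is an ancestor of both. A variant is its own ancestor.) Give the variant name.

Path from root to Mu: Eta -> Kappa -> Mu
  ancestors of Mu: {Eta, Kappa, Mu}
Path from root to Epsilon: Eta -> Alpha -> Epsilon
  ancestors of Epsilon: {Eta, Alpha, Epsilon}
Common ancestors: {Eta}
Walk up from Epsilon: Epsilon (not in ancestors of Mu), Alpha (not in ancestors of Mu), Eta (in ancestors of Mu)
Deepest common ancestor (LCA) = Eta

Answer: Eta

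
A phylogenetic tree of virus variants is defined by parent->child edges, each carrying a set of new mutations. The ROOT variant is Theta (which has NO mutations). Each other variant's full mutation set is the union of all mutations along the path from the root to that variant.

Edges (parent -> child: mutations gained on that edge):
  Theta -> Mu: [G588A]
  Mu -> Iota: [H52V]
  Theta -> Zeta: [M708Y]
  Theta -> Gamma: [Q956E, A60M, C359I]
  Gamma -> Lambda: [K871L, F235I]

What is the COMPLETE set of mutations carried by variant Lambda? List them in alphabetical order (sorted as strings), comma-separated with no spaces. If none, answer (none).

At Theta: gained [] -> total []
At Gamma: gained ['Q956E', 'A60M', 'C359I'] -> total ['A60M', 'C359I', 'Q956E']
At Lambda: gained ['K871L', 'F235I'] -> total ['A60M', 'C359I', 'F235I', 'K871L', 'Q956E']

Answer: A60M,C359I,F235I,K871L,Q956E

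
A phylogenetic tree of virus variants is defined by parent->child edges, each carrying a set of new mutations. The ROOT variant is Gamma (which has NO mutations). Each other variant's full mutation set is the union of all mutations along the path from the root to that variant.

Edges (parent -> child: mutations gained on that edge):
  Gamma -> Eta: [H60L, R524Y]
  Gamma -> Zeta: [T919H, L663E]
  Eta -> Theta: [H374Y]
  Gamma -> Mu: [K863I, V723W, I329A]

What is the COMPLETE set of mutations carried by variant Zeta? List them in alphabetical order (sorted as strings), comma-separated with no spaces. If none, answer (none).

Answer: L663E,T919H

Derivation:
At Gamma: gained [] -> total []
At Zeta: gained ['T919H', 'L663E'] -> total ['L663E', 'T919H']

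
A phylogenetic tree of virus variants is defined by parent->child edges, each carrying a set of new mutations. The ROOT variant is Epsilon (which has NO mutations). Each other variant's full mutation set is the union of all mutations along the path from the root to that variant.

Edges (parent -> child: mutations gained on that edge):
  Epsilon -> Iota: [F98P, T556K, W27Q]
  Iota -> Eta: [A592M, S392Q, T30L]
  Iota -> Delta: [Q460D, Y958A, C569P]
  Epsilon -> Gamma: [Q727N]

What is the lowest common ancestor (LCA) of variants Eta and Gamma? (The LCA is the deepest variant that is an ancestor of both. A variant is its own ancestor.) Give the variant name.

Path from root to Eta: Epsilon -> Iota -> Eta
  ancestors of Eta: {Epsilon, Iota, Eta}
Path from root to Gamma: Epsilon -> Gamma
  ancestors of Gamma: {Epsilon, Gamma}
Common ancestors: {Epsilon}
Walk up from Gamma: Gamma (not in ancestors of Eta), Epsilon (in ancestors of Eta)
Deepest common ancestor (LCA) = Epsilon

Answer: Epsilon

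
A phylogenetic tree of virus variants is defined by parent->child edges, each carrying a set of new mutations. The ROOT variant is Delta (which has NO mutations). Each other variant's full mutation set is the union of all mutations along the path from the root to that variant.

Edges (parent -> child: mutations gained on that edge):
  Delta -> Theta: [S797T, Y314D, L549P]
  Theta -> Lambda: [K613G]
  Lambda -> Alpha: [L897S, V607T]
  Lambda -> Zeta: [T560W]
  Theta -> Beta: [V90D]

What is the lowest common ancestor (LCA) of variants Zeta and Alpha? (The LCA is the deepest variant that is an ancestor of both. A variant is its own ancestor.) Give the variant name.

Answer: Lambda

Derivation:
Path from root to Zeta: Delta -> Theta -> Lambda -> Zeta
  ancestors of Zeta: {Delta, Theta, Lambda, Zeta}
Path from root to Alpha: Delta -> Theta -> Lambda -> Alpha
  ancestors of Alpha: {Delta, Theta, Lambda, Alpha}
Common ancestors: {Delta, Theta, Lambda}
Walk up from Alpha: Alpha (not in ancestors of Zeta), Lambda (in ancestors of Zeta), Theta (in ancestors of Zeta), Delta (in ancestors of Zeta)
Deepest common ancestor (LCA) = Lambda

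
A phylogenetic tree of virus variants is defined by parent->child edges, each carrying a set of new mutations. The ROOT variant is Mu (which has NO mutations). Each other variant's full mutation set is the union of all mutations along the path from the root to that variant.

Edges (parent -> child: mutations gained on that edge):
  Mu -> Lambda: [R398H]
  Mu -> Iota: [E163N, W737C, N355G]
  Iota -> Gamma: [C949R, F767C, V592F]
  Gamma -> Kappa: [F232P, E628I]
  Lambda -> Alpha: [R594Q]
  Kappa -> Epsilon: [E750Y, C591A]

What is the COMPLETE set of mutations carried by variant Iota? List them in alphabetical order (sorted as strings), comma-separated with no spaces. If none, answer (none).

At Mu: gained [] -> total []
At Iota: gained ['E163N', 'W737C', 'N355G'] -> total ['E163N', 'N355G', 'W737C']

Answer: E163N,N355G,W737C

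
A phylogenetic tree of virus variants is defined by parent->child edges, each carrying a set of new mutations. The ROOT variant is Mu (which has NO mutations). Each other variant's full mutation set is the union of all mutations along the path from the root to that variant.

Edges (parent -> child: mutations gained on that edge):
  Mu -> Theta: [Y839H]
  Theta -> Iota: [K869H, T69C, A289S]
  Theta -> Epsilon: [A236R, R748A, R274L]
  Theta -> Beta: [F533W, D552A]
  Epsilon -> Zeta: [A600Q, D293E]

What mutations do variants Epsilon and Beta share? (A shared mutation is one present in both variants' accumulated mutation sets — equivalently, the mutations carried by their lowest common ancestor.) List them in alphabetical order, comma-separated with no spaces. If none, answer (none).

Answer: Y839H

Derivation:
Accumulating mutations along path to Epsilon:
  At Mu: gained [] -> total []
  At Theta: gained ['Y839H'] -> total ['Y839H']
  At Epsilon: gained ['A236R', 'R748A', 'R274L'] -> total ['A236R', 'R274L', 'R748A', 'Y839H']
Mutations(Epsilon) = ['A236R', 'R274L', 'R748A', 'Y839H']
Accumulating mutations along path to Beta:
  At Mu: gained [] -> total []
  At Theta: gained ['Y839H'] -> total ['Y839H']
  At Beta: gained ['F533W', 'D552A'] -> total ['D552A', 'F533W', 'Y839H']
Mutations(Beta) = ['D552A', 'F533W', 'Y839H']
Intersection: ['A236R', 'R274L', 'R748A', 'Y839H'] ∩ ['D552A', 'F533W', 'Y839H'] = ['Y839H']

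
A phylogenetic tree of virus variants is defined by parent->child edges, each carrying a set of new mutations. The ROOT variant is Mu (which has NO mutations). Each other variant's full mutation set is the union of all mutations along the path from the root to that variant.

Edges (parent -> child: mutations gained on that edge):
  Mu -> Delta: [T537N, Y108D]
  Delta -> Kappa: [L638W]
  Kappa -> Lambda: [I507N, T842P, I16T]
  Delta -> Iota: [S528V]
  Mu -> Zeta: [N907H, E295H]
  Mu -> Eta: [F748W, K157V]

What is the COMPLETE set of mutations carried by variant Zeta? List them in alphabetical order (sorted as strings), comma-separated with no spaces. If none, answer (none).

Answer: E295H,N907H

Derivation:
At Mu: gained [] -> total []
At Zeta: gained ['N907H', 'E295H'] -> total ['E295H', 'N907H']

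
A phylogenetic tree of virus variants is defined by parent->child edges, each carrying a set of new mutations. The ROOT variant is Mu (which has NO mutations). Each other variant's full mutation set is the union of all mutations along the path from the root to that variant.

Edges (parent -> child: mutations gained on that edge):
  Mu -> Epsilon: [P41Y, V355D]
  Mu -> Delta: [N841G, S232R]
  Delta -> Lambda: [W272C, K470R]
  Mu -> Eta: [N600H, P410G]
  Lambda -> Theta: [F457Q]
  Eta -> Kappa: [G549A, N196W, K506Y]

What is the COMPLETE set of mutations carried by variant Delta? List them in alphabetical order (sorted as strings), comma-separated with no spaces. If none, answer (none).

At Mu: gained [] -> total []
At Delta: gained ['N841G', 'S232R'] -> total ['N841G', 'S232R']

Answer: N841G,S232R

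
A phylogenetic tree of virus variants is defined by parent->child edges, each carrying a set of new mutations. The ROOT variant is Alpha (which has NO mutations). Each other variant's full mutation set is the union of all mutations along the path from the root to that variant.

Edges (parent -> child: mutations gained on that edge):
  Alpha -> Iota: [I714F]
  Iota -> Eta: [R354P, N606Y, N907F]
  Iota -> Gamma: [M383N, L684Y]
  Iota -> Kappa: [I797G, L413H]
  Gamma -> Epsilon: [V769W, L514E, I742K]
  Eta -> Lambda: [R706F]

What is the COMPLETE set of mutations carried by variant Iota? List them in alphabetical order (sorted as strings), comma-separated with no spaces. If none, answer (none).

At Alpha: gained [] -> total []
At Iota: gained ['I714F'] -> total ['I714F']

Answer: I714F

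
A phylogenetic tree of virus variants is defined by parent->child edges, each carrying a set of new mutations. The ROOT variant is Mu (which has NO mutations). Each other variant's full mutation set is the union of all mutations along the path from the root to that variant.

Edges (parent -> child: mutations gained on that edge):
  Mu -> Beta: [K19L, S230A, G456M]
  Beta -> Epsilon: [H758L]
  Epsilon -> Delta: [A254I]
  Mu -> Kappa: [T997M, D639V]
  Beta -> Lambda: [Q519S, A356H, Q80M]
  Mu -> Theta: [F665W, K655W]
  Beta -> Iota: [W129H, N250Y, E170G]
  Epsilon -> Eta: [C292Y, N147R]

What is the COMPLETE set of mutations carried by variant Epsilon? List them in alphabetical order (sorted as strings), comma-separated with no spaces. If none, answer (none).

Answer: G456M,H758L,K19L,S230A

Derivation:
At Mu: gained [] -> total []
At Beta: gained ['K19L', 'S230A', 'G456M'] -> total ['G456M', 'K19L', 'S230A']
At Epsilon: gained ['H758L'] -> total ['G456M', 'H758L', 'K19L', 'S230A']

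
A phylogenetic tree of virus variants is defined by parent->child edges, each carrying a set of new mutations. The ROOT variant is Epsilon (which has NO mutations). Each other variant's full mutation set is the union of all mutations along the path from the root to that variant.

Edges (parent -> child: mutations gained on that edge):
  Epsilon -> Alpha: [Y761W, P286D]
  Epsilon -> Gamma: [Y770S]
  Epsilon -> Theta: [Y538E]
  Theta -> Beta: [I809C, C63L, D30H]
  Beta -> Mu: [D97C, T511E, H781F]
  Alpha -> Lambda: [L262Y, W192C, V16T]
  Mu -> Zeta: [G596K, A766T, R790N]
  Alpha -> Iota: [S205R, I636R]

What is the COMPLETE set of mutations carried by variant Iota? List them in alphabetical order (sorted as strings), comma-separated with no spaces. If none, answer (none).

At Epsilon: gained [] -> total []
At Alpha: gained ['Y761W', 'P286D'] -> total ['P286D', 'Y761W']
At Iota: gained ['S205R', 'I636R'] -> total ['I636R', 'P286D', 'S205R', 'Y761W']

Answer: I636R,P286D,S205R,Y761W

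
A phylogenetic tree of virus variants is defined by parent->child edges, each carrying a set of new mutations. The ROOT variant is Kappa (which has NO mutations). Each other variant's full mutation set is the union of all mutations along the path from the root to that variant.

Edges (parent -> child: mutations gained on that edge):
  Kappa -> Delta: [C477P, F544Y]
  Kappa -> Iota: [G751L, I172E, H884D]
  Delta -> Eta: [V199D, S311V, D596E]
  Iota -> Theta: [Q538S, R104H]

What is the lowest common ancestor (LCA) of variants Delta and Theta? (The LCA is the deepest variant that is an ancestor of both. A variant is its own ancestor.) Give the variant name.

Path from root to Delta: Kappa -> Delta
  ancestors of Delta: {Kappa, Delta}
Path from root to Theta: Kappa -> Iota -> Theta
  ancestors of Theta: {Kappa, Iota, Theta}
Common ancestors: {Kappa}
Walk up from Theta: Theta (not in ancestors of Delta), Iota (not in ancestors of Delta), Kappa (in ancestors of Delta)
Deepest common ancestor (LCA) = Kappa

Answer: Kappa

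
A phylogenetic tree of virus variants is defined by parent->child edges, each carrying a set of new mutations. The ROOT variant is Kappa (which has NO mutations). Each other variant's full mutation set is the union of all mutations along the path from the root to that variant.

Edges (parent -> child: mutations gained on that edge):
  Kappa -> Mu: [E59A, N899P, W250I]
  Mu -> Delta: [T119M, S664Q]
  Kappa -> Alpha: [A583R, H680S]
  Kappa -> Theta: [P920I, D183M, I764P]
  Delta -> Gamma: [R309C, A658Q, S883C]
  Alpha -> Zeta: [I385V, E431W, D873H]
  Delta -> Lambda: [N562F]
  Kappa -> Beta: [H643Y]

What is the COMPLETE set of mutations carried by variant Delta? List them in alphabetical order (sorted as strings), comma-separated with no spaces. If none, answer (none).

Answer: E59A,N899P,S664Q,T119M,W250I

Derivation:
At Kappa: gained [] -> total []
At Mu: gained ['E59A', 'N899P', 'W250I'] -> total ['E59A', 'N899P', 'W250I']
At Delta: gained ['T119M', 'S664Q'] -> total ['E59A', 'N899P', 'S664Q', 'T119M', 'W250I']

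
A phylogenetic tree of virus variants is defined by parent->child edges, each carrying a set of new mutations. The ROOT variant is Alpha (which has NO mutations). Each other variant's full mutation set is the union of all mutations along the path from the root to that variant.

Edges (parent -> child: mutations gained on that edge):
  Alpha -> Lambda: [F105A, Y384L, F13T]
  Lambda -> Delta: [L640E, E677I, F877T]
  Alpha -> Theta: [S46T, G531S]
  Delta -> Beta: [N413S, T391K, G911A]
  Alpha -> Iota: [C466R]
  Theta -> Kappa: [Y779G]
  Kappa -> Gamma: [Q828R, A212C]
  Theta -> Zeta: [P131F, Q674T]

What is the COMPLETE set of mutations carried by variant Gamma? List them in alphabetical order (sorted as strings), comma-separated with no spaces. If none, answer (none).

At Alpha: gained [] -> total []
At Theta: gained ['S46T', 'G531S'] -> total ['G531S', 'S46T']
At Kappa: gained ['Y779G'] -> total ['G531S', 'S46T', 'Y779G']
At Gamma: gained ['Q828R', 'A212C'] -> total ['A212C', 'G531S', 'Q828R', 'S46T', 'Y779G']

Answer: A212C,G531S,Q828R,S46T,Y779G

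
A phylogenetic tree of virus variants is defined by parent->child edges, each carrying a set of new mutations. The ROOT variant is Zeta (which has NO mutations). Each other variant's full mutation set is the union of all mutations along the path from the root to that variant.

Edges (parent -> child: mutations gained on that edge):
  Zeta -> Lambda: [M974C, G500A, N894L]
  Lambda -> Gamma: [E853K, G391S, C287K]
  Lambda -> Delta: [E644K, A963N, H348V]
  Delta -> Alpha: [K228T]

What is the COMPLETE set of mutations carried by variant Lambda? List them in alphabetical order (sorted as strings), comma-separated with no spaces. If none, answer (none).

At Zeta: gained [] -> total []
At Lambda: gained ['M974C', 'G500A', 'N894L'] -> total ['G500A', 'M974C', 'N894L']

Answer: G500A,M974C,N894L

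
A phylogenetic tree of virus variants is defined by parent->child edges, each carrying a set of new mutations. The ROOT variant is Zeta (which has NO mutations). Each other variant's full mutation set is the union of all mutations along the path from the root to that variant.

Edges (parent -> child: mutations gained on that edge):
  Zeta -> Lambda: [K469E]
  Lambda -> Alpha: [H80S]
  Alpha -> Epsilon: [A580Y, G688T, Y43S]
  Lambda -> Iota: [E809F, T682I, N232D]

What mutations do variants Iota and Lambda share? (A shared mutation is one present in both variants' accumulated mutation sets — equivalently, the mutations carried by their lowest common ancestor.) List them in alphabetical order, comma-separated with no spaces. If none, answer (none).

Accumulating mutations along path to Iota:
  At Zeta: gained [] -> total []
  At Lambda: gained ['K469E'] -> total ['K469E']
  At Iota: gained ['E809F', 'T682I', 'N232D'] -> total ['E809F', 'K469E', 'N232D', 'T682I']
Mutations(Iota) = ['E809F', 'K469E', 'N232D', 'T682I']
Accumulating mutations along path to Lambda:
  At Zeta: gained [] -> total []
  At Lambda: gained ['K469E'] -> total ['K469E']
Mutations(Lambda) = ['K469E']
Intersection: ['E809F', 'K469E', 'N232D', 'T682I'] ∩ ['K469E'] = ['K469E']

Answer: K469E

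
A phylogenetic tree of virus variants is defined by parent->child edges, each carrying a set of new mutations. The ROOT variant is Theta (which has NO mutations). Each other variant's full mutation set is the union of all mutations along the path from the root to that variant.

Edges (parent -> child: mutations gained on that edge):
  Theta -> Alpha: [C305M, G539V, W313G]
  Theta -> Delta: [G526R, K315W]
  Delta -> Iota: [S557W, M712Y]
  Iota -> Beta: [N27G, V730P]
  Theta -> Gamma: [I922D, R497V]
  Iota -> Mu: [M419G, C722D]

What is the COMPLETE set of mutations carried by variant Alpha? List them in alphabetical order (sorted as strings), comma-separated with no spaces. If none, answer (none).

Answer: C305M,G539V,W313G

Derivation:
At Theta: gained [] -> total []
At Alpha: gained ['C305M', 'G539V', 'W313G'] -> total ['C305M', 'G539V', 'W313G']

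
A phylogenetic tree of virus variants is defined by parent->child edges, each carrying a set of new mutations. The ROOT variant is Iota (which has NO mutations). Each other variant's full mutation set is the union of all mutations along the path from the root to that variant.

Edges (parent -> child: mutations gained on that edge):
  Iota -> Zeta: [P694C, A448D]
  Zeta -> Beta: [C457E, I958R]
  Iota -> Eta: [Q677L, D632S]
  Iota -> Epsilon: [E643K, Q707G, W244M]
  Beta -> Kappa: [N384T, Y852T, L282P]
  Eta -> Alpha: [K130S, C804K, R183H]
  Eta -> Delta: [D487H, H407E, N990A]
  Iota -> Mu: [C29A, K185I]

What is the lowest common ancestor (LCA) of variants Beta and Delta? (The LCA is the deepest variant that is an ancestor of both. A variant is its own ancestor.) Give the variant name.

Answer: Iota

Derivation:
Path from root to Beta: Iota -> Zeta -> Beta
  ancestors of Beta: {Iota, Zeta, Beta}
Path from root to Delta: Iota -> Eta -> Delta
  ancestors of Delta: {Iota, Eta, Delta}
Common ancestors: {Iota}
Walk up from Delta: Delta (not in ancestors of Beta), Eta (not in ancestors of Beta), Iota (in ancestors of Beta)
Deepest common ancestor (LCA) = Iota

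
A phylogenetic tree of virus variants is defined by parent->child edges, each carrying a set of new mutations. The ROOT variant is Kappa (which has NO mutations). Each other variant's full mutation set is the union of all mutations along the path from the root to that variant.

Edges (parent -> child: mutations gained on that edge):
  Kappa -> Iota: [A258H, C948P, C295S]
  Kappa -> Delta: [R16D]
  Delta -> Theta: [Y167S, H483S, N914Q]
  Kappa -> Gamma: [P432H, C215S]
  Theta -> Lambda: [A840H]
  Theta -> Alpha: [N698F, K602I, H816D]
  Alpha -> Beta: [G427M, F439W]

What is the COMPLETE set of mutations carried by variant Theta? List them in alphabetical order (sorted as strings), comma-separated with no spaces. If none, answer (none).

Answer: H483S,N914Q,R16D,Y167S

Derivation:
At Kappa: gained [] -> total []
At Delta: gained ['R16D'] -> total ['R16D']
At Theta: gained ['Y167S', 'H483S', 'N914Q'] -> total ['H483S', 'N914Q', 'R16D', 'Y167S']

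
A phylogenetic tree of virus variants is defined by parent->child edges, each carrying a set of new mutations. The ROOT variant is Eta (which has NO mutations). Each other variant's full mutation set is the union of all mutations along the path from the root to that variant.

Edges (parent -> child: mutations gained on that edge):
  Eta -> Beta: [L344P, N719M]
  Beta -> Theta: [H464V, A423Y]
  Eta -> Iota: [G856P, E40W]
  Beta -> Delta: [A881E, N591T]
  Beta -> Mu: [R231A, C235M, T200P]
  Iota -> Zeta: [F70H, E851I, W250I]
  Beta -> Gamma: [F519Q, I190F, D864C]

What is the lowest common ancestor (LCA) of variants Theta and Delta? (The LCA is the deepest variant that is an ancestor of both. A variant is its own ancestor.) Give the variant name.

Answer: Beta

Derivation:
Path from root to Theta: Eta -> Beta -> Theta
  ancestors of Theta: {Eta, Beta, Theta}
Path from root to Delta: Eta -> Beta -> Delta
  ancestors of Delta: {Eta, Beta, Delta}
Common ancestors: {Eta, Beta}
Walk up from Delta: Delta (not in ancestors of Theta), Beta (in ancestors of Theta), Eta (in ancestors of Theta)
Deepest common ancestor (LCA) = Beta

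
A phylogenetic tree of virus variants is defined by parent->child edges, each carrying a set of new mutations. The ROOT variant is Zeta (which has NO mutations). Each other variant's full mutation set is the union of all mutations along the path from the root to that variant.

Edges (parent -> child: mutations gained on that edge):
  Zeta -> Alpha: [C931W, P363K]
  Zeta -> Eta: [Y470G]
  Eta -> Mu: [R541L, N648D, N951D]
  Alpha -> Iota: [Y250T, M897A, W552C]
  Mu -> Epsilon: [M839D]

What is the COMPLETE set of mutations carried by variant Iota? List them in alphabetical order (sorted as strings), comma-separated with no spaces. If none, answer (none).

At Zeta: gained [] -> total []
At Alpha: gained ['C931W', 'P363K'] -> total ['C931W', 'P363K']
At Iota: gained ['Y250T', 'M897A', 'W552C'] -> total ['C931W', 'M897A', 'P363K', 'W552C', 'Y250T']

Answer: C931W,M897A,P363K,W552C,Y250T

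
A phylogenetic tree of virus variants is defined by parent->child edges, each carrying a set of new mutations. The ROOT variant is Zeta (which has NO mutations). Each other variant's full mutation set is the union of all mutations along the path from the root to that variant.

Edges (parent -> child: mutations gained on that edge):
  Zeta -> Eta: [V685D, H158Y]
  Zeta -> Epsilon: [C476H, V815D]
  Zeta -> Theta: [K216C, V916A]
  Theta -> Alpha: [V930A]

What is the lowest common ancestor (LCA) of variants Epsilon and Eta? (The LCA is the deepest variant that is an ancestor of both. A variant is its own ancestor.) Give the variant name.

Path from root to Epsilon: Zeta -> Epsilon
  ancestors of Epsilon: {Zeta, Epsilon}
Path from root to Eta: Zeta -> Eta
  ancestors of Eta: {Zeta, Eta}
Common ancestors: {Zeta}
Walk up from Eta: Eta (not in ancestors of Epsilon), Zeta (in ancestors of Epsilon)
Deepest common ancestor (LCA) = Zeta

Answer: Zeta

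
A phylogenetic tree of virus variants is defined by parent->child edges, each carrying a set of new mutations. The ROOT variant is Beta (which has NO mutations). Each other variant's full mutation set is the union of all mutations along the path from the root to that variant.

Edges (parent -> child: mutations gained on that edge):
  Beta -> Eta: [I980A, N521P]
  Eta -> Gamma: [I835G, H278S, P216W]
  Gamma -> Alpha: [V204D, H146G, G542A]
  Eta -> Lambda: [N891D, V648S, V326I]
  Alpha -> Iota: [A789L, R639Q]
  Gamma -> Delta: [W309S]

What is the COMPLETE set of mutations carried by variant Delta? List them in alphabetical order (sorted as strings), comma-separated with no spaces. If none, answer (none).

At Beta: gained [] -> total []
At Eta: gained ['I980A', 'N521P'] -> total ['I980A', 'N521P']
At Gamma: gained ['I835G', 'H278S', 'P216W'] -> total ['H278S', 'I835G', 'I980A', 'N521P', 'P216W']
At Delta: gained ['W309S'] -> total ['H278S', 'I835G', 'I980A', 'N521P', 'P216W', 'W309S']

Answer: H278S,I835G,I980A,N521P,P216W,W309S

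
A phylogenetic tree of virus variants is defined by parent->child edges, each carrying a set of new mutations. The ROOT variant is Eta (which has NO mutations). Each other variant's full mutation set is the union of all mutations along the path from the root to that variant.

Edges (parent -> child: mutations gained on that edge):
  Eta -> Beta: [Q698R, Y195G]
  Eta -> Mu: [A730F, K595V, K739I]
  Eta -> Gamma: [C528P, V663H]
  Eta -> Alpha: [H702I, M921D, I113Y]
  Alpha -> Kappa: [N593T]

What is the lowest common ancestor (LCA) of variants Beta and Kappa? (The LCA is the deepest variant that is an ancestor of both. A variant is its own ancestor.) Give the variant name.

Answer: Eta

Derivation:
Path from root to Beta: Eta -> Beta
  ancestors of Beta: {Eta, Beta}
Path from root to Kappa: Eta -> Alpha -> Kappa
  ancestors of Kappa: {Eta, Alpha, Kappa}
Common ancestors: {Eta}
Walk up from Kappa: Kappa (not in ancestors of Beta), Alpha (not in ancestors of Beta), Eta (in ancestors of Beta)
Deepest common ancestor (LCA) = Eta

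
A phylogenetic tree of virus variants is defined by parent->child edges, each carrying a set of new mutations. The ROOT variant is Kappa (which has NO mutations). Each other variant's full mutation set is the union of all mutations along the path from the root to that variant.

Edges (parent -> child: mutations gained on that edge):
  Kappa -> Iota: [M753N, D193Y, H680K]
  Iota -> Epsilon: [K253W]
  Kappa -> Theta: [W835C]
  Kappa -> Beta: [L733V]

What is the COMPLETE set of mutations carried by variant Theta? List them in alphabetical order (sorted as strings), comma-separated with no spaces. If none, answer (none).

Answer: W835C

Derivation:
At Kappa: gained [] -> total []
At Theta: gained ['W835C'] -> total ['W835C']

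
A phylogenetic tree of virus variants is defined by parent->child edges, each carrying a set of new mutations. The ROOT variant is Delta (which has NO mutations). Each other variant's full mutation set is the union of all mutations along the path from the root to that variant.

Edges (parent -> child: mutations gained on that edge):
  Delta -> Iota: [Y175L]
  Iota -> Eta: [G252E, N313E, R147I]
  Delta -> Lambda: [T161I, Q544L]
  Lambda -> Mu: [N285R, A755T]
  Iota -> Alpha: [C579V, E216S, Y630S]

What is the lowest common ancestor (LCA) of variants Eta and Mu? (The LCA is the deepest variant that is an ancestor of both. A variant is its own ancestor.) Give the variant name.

Answer: Delta

Derivation:
Path from root to Eta: Delta -> Iota -> Eta
  ancestors of Eta: {Delta, Iota, Eta}
Path from root to Mu: Delta -> Lambda -> Mu
  ancestors of Mu: {Delta, Lambda, Mu}
Common ancestors: {Delta}
Walk up from Mu: Mu (not in ancestors of Eta), Lambda (not in ancestors of Eta), Delta (in ancestors of Eta)
Deepest common ancestor (LCA) = Delta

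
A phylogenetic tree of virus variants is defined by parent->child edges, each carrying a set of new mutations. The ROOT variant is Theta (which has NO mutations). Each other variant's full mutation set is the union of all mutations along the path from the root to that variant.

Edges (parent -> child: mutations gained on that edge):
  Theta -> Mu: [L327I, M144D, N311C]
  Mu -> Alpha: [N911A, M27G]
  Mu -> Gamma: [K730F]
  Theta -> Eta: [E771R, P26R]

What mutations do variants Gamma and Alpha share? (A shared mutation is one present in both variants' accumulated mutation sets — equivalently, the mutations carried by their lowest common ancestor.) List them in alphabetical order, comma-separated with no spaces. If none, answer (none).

Accumulating mutations along path to Gamma:
  At Theta: gained [] -> total []
  At Mu: gained ['L327I', 'M144D', 'N311C'] -> total ['L327I', 'M144D', 'N311C']
  At Gamma: gained ['K730F'] -> total ['K730F', 'L327I', 'M144D', 'N311C']
Mutations(Gamma) = ['K730F', 'L327I', 'M144D', 'N311C']
Accumulating mutations along path to Alpha:
  At Theta: gained [] -> total []
  At Mu: gained ['L327I', 'M144D', 'N311C'] -> total ['L327I', 'M144D', 'N311C']
  At Alpha: gained ['N911A', 'M27G'] -> total ['L327I', 'M144D', 'M27G', 'N311C', 'N911A']
Mutations(Alpha) = ['L327I', 'M144D', 'M27G', 'N311C', 'N911A']
Intersection: ['K730F', 'L327I', 'M144D', 'N311C'] ∩ ['L327I', 'M144D', 'M27G', 'N311C', 'N911A'] = ['L327I', 'M144D', 'N311C']

Answer: L327I,M144D,N311C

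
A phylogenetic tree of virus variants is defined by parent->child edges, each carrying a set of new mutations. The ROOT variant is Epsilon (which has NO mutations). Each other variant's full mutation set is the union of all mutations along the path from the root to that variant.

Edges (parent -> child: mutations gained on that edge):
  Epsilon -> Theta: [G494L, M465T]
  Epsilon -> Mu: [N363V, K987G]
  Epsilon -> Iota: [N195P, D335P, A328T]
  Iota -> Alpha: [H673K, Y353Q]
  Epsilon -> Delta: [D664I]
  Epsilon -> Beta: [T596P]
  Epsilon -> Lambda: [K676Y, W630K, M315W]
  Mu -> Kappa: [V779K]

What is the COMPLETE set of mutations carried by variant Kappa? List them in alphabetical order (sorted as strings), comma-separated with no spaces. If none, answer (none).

At Epsilon: gained [] -> total []
At Mu: gained ['N363V', 'K987G'] -> total ['K987G', 'N363V']
At Kappa: gained ['V779K'] -> total ['K987G', 'N363V', 'V779K']

Answer: K987G,N363V,V779K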